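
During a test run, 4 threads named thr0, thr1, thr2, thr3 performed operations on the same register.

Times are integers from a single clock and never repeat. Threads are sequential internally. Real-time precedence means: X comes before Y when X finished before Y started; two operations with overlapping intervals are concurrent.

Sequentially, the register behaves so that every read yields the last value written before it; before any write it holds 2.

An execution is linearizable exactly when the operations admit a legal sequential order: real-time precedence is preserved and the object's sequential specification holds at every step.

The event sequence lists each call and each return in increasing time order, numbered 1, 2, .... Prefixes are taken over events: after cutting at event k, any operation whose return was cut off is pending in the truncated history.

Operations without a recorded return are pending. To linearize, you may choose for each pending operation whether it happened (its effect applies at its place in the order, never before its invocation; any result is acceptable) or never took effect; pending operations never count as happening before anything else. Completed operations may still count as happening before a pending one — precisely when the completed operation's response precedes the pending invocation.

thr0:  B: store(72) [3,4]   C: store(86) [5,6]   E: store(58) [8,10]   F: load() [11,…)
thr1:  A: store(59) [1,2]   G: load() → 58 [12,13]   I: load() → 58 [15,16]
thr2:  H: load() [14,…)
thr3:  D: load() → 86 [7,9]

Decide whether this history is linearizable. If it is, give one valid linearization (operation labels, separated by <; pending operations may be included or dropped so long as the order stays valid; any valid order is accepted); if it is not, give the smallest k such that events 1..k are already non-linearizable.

linearizable — witness: A < B < C < D < E < F < G < H < I

after step 1 (A store(59)): value 59
after step 2 (B store(72)): value 72
after step 3 (C store(86)): value 86
after step 4 (D load() → 86): value 86
after step 5 (E store(58)): value 58
after step 6 (F load() (pending, included)): value 58
after step 7 (G load() → 58): value 58
after step 8 (H load() (pending, included)): value 58
after step 9 (I load() → 58): value 58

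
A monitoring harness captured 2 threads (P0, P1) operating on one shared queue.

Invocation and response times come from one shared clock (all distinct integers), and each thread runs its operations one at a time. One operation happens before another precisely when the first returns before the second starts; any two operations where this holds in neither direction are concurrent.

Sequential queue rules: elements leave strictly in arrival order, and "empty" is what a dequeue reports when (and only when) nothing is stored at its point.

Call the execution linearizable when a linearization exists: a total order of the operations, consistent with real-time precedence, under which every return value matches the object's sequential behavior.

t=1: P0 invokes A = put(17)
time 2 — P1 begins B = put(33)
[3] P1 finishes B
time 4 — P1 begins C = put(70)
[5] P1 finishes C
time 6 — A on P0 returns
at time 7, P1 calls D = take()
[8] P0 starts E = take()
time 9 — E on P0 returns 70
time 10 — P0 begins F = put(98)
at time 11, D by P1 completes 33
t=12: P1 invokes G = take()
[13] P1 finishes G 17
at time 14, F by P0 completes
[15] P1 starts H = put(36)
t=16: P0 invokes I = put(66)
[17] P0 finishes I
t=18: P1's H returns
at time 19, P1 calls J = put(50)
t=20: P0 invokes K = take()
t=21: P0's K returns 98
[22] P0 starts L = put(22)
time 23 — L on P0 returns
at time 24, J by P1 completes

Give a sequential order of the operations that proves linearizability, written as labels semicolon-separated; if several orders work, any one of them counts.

1. B put(33), leaving queue <33>
2. C put(70), leaving queue <33,70>
3. A put(17), leaving queue <33,70,17>
4. D take() → 33, leaving queue <70,17>
5. E take() → 70, leaving queue <17>
6. F put(98), leaving queue <17,98>
7. G take() → 17, leaving queue <98>
8. H put(36), leaving queue <98,36>
9. I put(66), leaving queue <98,36,66>
10. J put(50), leaving queue <98,36,66,50>
11. K take() → 98, leaving queue <36,66,50>
12. L put(22), leaving queue <36,66,50,22>

B; C; A; D; E; F; G; H; I; J; K; L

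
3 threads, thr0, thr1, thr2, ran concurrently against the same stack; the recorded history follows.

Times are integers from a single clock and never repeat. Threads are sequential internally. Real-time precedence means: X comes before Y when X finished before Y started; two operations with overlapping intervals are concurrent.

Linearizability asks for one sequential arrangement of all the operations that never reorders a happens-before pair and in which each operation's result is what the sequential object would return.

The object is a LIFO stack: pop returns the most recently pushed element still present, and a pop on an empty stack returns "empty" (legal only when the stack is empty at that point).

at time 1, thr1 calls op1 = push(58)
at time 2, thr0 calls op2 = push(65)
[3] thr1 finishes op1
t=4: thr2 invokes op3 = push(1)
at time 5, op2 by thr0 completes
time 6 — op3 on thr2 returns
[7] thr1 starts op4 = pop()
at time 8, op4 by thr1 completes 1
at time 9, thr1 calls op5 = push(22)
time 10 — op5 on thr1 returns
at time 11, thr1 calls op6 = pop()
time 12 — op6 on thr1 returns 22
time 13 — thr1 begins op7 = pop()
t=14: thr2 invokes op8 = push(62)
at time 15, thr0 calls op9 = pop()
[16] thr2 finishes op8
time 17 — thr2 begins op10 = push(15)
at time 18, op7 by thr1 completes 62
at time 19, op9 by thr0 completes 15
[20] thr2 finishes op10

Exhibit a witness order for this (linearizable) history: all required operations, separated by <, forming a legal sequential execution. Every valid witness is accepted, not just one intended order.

after step 1 (op1 push(58)): stack <58>
after step 2 (op2 push(65)): stack <58,65>
after step 3 (op3 push(1)): stack <58,65,1>
after step 4 (op4 pop() → 1): stack <58,65>
after step 5 (op5 push(22)): stack <58,65,22>
after step 6 (op6 pop() → 22): stack <58,65>
after step 7 (op8 push(62)): stack <58,65,62>
after step 8 (op7 pop() → 62): stack <58,65>
after step 9 (op10 push(15)): stack <58,65,15>
after step 10 (op9 pop() → 15): stack <58,65>

op1 < op2 < op3 < op4 < op5 < op6 < op8 < op7 < op10 < op9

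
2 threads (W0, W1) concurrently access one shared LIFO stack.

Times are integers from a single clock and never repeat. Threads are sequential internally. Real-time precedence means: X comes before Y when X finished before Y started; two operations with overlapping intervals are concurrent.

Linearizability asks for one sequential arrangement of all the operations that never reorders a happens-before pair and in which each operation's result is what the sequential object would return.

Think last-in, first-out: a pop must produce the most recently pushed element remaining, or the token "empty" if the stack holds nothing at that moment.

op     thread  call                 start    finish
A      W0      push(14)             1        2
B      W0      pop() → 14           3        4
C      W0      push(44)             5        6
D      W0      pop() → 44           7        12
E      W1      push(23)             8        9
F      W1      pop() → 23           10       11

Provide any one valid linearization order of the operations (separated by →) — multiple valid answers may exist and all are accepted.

step 1: A push(14) — stack <14>
step 2: B pop() → 14 — stack <>
step 3: C push(44) — stack <44>
step 4: D pop() → 44 — stack <>
step 5: E push(23) — stack <23>
step 6: F pop() → 23 — stack <>

A → B → C → D → E → F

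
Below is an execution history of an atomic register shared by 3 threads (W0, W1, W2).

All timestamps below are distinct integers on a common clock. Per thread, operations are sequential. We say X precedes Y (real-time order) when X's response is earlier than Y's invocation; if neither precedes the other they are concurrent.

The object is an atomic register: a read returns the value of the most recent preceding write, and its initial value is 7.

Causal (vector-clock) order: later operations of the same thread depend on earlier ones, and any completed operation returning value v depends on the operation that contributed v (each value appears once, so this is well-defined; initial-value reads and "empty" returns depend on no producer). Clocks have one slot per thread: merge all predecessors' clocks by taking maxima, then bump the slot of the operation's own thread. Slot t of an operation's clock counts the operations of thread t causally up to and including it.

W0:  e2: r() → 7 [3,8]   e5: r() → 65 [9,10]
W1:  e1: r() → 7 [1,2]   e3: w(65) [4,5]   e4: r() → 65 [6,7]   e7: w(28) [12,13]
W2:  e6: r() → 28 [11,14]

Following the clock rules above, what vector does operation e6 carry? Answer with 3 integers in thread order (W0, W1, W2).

(0, 4, 1)

e1, invoked 1, has no incoming edges; only W1's bump applies → (0, 1, 0)
e2, invoked 3, has no incoming edges; only W0's bump applies → (1, 0, 0)
VC(e3, invoked at 4): max of VC(e1)=(0, 1, 0), then +1 on thread W1 → (0, 2, 0)
VC(e4, invoked at 6): max of VC(e3)=(0, 2, 0), then +1 on thread W1 → (0, 3, 0)
VC(e7, invoked at 12): max of VC(e4)=(0, 3, 0), then +1 on thread W1 → (0, 4, 0)
VC(e5, invoked at 9): max of VC(e2)=(1, 0, 0), VC(e3)=(0, 2, 0), then +1 on thread W0 → (2, 2, 0)
VC(e6, invoked at 11): max of VC(e7)=(0, 4, 0), then +1 on thread W2 → (0, 4, 1)
target: VC(e6) = (0, 4, 1)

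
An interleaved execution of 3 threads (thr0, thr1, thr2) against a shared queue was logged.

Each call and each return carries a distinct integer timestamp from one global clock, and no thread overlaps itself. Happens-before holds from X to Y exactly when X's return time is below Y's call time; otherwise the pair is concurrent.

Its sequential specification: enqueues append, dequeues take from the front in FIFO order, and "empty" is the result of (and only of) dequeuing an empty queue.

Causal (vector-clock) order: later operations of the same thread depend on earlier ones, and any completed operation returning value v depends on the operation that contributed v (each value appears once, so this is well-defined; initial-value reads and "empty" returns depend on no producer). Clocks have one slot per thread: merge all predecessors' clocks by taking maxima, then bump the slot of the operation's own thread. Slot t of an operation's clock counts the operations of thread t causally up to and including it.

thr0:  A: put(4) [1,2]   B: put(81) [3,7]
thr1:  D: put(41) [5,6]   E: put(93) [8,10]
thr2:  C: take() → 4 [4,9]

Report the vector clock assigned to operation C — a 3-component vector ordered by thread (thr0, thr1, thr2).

(1, 0, 1)

no predecessors for D (invoked 5): thr1 increments from zero → (0, 1, 0)
no predecessors for A (invoked 1): thr0 increments from zero → (1, 0, 0)
E (invocation 8): componentwise max over VC(D)=(0, 1, 0), +1 at thr1, giving (0, 2, 0)
C (invocation 4): componentwise max over VC(A)=(1, 0, 0), +1 at thr2, giving (1, 0, 1)
B (invocation 3): componentwise max over VC(A)=(1, 0, 0), +1 at thr0, giving (2, 0, 0)
target: VC(C) = (1, 0, 1)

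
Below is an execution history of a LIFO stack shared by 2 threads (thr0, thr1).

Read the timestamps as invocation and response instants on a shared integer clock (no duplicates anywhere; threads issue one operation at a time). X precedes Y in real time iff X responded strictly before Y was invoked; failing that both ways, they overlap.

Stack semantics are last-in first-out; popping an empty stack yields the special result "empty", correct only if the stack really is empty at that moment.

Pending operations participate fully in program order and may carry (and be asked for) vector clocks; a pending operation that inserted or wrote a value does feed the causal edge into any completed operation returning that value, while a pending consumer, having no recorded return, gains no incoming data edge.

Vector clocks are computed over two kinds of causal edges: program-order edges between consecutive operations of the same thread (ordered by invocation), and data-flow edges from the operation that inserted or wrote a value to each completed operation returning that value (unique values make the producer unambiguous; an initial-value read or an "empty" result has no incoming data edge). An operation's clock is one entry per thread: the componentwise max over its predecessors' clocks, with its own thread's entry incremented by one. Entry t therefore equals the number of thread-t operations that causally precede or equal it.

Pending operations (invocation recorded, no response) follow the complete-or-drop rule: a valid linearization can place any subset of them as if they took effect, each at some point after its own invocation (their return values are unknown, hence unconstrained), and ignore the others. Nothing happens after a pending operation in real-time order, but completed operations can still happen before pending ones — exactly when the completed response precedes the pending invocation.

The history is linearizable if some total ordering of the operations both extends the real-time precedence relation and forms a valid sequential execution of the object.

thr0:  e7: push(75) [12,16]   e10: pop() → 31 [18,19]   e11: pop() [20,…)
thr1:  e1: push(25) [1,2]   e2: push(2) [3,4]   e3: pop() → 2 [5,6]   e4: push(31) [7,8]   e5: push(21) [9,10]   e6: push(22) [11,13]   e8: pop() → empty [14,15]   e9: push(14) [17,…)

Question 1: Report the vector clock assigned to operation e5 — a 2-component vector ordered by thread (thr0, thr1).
Answer: (0, 5)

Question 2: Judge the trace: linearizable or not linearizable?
not linearizable

the violation lands at event 15, e8's response at time 15: events 1..14 linearize, events 1..15 do not
the sole real-time-consistent order of 7 completed operations fails the LIFO stack replay
no escape via the 1 pending operation (e7): every completion choice fails
sample order e1, e2, e3, e4, e5, e6, e8 (pending dropped) stalls at step 7 — e8 pop() → empty has no legal effect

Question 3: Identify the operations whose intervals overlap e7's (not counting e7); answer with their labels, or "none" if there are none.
Answer: e6, e8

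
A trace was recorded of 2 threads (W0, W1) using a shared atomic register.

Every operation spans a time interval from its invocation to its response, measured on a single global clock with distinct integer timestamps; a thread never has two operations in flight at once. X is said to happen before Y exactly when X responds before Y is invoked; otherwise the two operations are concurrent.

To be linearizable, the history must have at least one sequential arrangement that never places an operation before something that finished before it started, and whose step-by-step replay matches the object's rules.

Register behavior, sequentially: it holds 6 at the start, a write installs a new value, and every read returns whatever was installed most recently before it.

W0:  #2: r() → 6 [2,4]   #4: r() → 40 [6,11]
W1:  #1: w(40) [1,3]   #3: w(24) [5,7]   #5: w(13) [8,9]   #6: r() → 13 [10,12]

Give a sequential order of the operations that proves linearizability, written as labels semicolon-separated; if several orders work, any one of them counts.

#2; #1; #4; #3; #5; #6

1. #2 r() → 6, leaving value 6
2. #1 w(40), leaving value 40
3. #4 r() → 40, leaving value 40
4. #3 w(24), leaving value 24
5. #5 w(13), leaving value 13
6. #6 r() → 13, leaving value 13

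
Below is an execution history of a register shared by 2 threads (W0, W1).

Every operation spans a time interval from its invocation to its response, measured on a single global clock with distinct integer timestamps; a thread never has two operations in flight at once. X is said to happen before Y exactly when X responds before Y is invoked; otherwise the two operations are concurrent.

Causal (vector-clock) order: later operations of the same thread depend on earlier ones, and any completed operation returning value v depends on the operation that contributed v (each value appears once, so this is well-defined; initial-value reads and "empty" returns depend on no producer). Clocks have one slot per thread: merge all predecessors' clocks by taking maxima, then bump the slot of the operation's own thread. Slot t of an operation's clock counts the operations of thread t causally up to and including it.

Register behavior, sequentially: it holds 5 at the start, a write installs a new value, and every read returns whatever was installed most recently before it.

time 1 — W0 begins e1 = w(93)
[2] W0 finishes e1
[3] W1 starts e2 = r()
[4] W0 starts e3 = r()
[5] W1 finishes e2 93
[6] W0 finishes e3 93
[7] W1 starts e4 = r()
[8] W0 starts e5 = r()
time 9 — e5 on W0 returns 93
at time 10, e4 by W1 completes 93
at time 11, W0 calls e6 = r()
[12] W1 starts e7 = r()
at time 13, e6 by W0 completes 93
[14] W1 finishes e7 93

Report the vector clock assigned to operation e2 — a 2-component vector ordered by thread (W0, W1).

(1, 1)

e1, invoked 1, has no incoming edges; only W0's bump applies → (1, 0)
invoked at 3, e2 merges VC(e1)=(1, 0) and bumps W1's slot → (1, 1)
invoked at 4, e3 merges VC(e1)=(1, 0) and bumps W0's slot → (2, 0)
invoked at 7, e4 merges VC(e1)=(1, 0), VC(e2)=(1, 1) and bumps W1's slot → (1, 2)
invoked at 8, e5 merges VC(e1)=(1, 0), VC(e3)=(2, 0) and bumps W0's slot → (3, 0)
invoked at 12, e7 merges VC(e1)=(1, 0), VC(e4)=(1, 2) and bumps W1's slot → (1, 3)
invoked at 11, e6 merges VC(e1)=(1, 0), VC(e5)=(3, 0) and bumps W0's slot → (4, 0)
target: VC(e2) = (1, 1)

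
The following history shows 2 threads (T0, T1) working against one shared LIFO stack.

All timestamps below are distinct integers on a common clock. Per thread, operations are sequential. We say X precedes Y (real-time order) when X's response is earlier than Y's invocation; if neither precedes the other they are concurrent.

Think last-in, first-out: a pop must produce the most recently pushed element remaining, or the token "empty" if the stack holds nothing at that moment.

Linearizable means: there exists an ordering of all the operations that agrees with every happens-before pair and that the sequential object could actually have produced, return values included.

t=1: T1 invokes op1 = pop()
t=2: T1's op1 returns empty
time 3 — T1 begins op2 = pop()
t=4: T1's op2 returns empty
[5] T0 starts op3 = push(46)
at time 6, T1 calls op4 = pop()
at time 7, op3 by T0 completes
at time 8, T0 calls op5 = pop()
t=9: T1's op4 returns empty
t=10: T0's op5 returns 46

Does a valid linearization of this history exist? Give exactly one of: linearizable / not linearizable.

linearizable

one valid linearization: op1, op2, op3, op5, op4
step 1: op1 pop() → empty — stack <>
step 2: op2 pop() → empty — stack <>
step 3: op3 push(46) — stack <46>
step 4: op5 pop() → 46 — stack <>
step 5: op4 pop() → empty — stack <>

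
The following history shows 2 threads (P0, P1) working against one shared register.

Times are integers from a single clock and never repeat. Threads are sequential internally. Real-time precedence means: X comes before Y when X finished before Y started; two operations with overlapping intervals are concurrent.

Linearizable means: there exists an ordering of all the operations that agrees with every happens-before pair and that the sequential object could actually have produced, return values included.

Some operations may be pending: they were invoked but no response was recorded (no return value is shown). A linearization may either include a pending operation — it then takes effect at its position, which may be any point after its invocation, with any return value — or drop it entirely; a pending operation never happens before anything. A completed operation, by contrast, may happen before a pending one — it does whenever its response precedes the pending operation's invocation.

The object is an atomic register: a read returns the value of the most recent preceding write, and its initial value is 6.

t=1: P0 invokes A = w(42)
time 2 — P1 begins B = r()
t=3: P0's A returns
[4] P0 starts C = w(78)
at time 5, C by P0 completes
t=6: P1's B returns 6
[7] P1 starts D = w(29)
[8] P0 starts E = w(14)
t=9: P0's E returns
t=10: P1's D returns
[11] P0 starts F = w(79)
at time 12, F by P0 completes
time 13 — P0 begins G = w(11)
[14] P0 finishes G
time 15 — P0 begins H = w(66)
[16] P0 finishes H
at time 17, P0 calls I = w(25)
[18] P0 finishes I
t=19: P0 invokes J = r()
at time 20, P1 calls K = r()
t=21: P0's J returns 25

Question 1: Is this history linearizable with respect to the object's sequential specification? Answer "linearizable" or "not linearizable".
one valid linearization: B, A, C, D, E, F, G, H, I, J
after step 1 (B r() → 6): value 6
after step 2 (A w(42)): value 42
after step 3 (C w(78)): value 78
after step 4 (D w(29)): value 29
after step 5 (E w(14)): value 14
after step 6 (F w(79)): value 79
after step 7 (G w(11)): value 11
after step 8 (H w(66)): value 66
after step 9 (I w(25)): value 25
after step 10 (J r() → 25): value 25

linearizable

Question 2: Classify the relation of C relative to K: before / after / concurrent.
Answer: before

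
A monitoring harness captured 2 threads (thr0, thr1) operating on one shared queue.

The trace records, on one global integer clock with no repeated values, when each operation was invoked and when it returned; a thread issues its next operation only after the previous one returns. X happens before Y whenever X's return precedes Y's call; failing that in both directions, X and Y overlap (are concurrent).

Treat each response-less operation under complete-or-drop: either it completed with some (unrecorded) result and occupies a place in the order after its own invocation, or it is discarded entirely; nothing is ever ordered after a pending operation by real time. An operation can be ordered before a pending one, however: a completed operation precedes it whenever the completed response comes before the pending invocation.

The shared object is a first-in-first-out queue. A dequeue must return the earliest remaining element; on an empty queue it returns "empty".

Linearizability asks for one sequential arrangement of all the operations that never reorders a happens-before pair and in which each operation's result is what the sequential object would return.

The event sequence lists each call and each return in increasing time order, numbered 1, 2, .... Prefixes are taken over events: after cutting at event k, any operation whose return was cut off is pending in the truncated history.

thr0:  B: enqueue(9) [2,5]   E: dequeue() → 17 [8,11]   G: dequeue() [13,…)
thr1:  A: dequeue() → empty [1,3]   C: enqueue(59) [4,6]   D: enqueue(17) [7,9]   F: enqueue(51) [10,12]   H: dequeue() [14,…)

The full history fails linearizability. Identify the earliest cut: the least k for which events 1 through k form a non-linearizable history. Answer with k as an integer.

events 1..10 are linearizable; a witness order is A, B, C, D:
1. A dequeue() → empty, leaving queue <>
2. B enqueue(9), leaving queue <9>
3. C enqueue(59), leaving queue <9,59>
4. D enqueue(17), leaving queue <9,59,17>
adding event 11 (E responds at 11) leaves no legal real-time order
completion choices over the 1 pending operation (F) were checked; none helps
one such order, A, B, C, D, E (pending dropped), breaks at step 5 where E dequeue() → 17 is illegal
one such order, A, B, C, E, D (pending dropped), breaks at step 4 where E dequeue() → 17 is illegal

11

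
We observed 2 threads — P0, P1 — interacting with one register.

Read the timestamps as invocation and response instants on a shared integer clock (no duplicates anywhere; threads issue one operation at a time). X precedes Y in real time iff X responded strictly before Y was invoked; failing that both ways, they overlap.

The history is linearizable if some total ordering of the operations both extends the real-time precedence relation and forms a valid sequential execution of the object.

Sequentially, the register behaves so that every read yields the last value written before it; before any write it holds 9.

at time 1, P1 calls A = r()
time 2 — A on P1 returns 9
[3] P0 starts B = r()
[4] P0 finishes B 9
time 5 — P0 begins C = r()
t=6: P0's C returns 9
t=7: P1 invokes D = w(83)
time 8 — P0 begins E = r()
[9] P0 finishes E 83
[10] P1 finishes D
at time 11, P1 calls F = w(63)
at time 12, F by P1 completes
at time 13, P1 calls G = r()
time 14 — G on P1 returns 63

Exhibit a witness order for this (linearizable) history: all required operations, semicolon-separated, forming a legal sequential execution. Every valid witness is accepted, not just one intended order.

step 1: A r() → 9 — value 9
step 2: B r() → 9 — value 9
step 3: C r() → 9 — value 9
step 4: D w(83) — value 83
step 5: E r() → 83 — value 83
step 6: F w(63) — value 63
step 7: G r() → 63 — value 63

A; B; C; D; E; F; G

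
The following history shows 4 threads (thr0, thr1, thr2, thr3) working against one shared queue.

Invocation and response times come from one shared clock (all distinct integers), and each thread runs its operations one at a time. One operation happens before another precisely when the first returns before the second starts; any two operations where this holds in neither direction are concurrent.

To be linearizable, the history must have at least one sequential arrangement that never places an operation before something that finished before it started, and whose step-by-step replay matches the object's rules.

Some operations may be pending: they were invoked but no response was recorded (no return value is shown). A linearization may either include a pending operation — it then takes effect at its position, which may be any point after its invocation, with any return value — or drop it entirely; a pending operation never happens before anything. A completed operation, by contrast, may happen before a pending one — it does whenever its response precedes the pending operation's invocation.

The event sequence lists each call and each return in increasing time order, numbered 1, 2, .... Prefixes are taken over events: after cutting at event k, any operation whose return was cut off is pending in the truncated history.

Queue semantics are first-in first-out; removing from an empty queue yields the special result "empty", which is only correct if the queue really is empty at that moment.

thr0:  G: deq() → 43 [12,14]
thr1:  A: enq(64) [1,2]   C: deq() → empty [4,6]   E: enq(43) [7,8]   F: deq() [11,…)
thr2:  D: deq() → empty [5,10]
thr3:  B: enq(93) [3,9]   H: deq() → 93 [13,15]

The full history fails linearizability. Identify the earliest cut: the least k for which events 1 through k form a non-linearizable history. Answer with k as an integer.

10

a valid linearization of events 1..9 exists, for instance A, D, C, B, E:
1. A enq(64), leaving queue <64>
2. D deq() (pending, included), leaving queue <>
3. C deq() → empty, leaving queue <>
4. B enq(93), leaving queue <93>
5. E enq(43), leaving queue <93,43>
adding event 10 (D responds at 10) leaves no legal real-time order
sample order A, B, C, D, E stalls at step 3 — C deq() → empty has no legal effect
sample order A, B, C, E, D stalls at step 3 — C deq() → empty has no legal effect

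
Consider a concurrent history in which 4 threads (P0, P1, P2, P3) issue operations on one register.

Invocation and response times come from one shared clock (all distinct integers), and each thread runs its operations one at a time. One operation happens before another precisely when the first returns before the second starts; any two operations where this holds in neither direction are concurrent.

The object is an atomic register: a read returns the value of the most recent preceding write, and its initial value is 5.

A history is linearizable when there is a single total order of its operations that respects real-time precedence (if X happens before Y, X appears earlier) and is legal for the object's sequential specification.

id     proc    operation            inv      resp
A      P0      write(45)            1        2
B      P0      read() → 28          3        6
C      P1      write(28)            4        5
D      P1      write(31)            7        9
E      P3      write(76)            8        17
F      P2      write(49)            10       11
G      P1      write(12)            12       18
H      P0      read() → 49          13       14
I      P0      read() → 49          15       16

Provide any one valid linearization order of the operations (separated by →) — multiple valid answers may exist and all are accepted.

step 1: A write(45) — value 45
step 2: C write(28) — value 28
step 3: B read() → 28 — value 28
step 4: D write(31) — value 31
step 5: E write(76) — value 76
step 6: F write(49) — value 49
step 7: H read() → 49 — value 49
step 8: I read() → 49 — value 49
step 9: G write(12) — value 12

A → C → B → D → E → F → H → I → G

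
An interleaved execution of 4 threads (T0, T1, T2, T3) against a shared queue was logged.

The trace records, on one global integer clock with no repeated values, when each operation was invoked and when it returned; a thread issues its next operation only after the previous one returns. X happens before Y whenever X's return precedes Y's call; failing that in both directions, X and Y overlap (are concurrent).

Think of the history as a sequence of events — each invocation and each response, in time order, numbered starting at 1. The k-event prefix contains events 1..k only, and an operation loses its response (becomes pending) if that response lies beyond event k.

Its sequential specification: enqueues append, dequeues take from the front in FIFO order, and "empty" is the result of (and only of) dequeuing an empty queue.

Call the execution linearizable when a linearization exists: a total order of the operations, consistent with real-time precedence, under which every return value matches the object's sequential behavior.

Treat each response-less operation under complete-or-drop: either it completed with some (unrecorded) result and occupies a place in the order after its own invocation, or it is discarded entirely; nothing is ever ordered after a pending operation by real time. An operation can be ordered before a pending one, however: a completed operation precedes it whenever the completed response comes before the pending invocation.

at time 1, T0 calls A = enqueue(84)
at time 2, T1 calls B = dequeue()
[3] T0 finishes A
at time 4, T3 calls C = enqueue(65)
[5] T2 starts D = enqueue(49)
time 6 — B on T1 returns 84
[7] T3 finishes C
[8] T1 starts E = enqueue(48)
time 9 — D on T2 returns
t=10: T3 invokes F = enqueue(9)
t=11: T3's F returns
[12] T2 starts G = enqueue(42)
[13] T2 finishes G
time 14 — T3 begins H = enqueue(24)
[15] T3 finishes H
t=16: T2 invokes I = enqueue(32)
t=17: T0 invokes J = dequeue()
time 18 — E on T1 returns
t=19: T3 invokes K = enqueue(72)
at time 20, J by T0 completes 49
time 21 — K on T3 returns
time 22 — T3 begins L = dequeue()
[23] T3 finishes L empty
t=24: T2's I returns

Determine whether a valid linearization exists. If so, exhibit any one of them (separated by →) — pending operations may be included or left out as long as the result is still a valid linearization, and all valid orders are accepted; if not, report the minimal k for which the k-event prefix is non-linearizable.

already the first 23 events (up to L's response at time 23) admit no linearization; the first 22 still do
78 orders of the 11 completed queue ops respect real time; none is legal
include/drop combinations of the 1 pending operation (I) were all tried; none helps
for example A, B, C, D, E, F, G, H, J, K, L (pending dropped) fails at step 9: J dequeue() → 49 is not legal there
for example A, B, C, D, E, F, G, H, K, J, L (pending dropped) fails at step 10: J dequeue() → 49 is not legal there

not linearizable — minimal violating prefix: 23 events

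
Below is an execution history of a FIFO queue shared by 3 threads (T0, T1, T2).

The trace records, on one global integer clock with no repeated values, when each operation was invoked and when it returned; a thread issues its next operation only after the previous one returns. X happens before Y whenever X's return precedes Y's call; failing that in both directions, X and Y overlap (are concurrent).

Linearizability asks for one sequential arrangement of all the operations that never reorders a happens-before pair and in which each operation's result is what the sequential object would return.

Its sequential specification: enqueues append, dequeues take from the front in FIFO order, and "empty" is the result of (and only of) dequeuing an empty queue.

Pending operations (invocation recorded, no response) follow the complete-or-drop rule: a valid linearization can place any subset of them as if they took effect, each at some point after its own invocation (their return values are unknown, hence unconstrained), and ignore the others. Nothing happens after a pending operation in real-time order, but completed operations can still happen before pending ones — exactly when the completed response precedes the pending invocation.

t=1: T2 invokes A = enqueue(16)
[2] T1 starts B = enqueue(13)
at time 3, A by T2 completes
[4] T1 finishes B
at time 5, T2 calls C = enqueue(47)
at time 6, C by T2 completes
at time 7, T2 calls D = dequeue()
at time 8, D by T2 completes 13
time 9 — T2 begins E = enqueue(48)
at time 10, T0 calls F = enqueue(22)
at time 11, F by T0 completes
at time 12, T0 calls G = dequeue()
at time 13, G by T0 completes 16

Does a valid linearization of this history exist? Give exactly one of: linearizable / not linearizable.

linearizable

a witness: B, A, C, D, E, F, G
after step 1 (B enqueue(13)): queue <13>
after step 2 (A enqueue(16)): queue <13,16>
after step 3 (C enqueue(47)): queue <13,16,47>
after step 4 (D dequeue() → 13): queue <16,47>
after step 5 (E enqueue(48) (pending, included)): queue <16,47,48>
after step 6 (F enqueue(22)): queue <16,47,48,22>
after step 7 (G dequeue() → 16): queue <47,48,22>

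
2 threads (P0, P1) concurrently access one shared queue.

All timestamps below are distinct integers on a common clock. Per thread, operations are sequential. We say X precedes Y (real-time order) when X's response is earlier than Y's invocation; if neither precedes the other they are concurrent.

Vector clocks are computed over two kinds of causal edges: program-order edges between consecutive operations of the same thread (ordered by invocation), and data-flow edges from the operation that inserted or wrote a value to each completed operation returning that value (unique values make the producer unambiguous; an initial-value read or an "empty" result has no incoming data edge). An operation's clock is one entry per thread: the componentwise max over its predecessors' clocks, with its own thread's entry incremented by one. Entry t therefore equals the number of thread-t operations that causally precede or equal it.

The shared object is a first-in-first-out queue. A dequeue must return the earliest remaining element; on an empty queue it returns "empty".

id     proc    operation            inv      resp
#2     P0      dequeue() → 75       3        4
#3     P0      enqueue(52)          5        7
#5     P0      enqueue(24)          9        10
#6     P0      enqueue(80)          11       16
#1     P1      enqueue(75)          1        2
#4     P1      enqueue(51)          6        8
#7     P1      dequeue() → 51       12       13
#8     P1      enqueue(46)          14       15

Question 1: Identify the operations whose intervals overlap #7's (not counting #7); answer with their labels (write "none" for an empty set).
#7 spans [12,13]: anything still running between times 12 and 13 counts as concurrent
#1 [1,2]: before
#2 [3,4]: before
#3 [5,7]: before
#4 [6,8]: before
#5 [9,10]: before
#6 [11,16]: concurrent
#8 [14,15]: after

#6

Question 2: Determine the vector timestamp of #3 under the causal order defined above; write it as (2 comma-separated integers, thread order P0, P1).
#1, invoked 1, has no incoming edges; only P1's bump applies → (0, 1)
#4 (invocation 6): componentwise max over VC(#1)=(0, 1), +1 at P1, giving (0, 2)
#2 (invocation 3): componentwise max over VC(#1)=(0, 1), +1 at P0, giving (1, 1)
#7 (invocation 12): componentwise max over VC(#4)=(0, 2), +1 at P1, giving (0, 3)
#3 (invocation 5): componentwise max over VC(#2)=(1, 1), +1 at P0, giving (2, 1)
#8 (invocation 14): componentwise max over VC(#7)=(0, 3), +1 at P1, giving (0, 4)
#5 (invocation 9): componentwise max over VC(#3)=(2, 1), +1 at P0, giving (3, 1)
#6 (invocation 11): componentwise max over VC(#5)=(3, 1), +1 at P0, giving (4, 1)
target: VC(#3) = (2, 1)

(2, 1)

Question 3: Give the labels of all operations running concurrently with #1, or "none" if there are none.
#1 spans [1,2]; an op avoiding the whole window 1..2 is ordered, any other is concurrent
#2 [3,4]: after
#3 [5,7]: after
#4 [6,8]: after
#5 [9,10]: after
#6 [11,16]: after
#7 [12,13]: after
#8 [14,15]: after

none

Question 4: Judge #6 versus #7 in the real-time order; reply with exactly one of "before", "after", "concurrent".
#6 spans [11,16], #7 spans [12,13]
the intervals overlap in both directions

concurrent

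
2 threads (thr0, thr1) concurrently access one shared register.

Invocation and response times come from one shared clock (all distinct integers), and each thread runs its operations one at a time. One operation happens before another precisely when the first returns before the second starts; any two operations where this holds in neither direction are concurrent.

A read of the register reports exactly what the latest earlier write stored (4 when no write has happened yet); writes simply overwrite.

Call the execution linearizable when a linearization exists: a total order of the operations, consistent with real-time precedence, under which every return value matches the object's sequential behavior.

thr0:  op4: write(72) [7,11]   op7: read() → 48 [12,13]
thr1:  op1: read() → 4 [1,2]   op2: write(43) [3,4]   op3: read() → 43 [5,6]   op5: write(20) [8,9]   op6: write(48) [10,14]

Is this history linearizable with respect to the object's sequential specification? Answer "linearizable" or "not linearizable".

a witness: op1, op2, op3, op4, op5, op6, op7
step 1: op1 read() → 4 — value 4
step 2: op2 write(43) — value 43
step 3: op3 read() → 43 — value 43
step 4: op4 write(72) — value 72
step 5: op5 write(20) — value 20
step 6: op6 write(48) — value 48
step 7: op7 read() → 48 — value 48

linearizable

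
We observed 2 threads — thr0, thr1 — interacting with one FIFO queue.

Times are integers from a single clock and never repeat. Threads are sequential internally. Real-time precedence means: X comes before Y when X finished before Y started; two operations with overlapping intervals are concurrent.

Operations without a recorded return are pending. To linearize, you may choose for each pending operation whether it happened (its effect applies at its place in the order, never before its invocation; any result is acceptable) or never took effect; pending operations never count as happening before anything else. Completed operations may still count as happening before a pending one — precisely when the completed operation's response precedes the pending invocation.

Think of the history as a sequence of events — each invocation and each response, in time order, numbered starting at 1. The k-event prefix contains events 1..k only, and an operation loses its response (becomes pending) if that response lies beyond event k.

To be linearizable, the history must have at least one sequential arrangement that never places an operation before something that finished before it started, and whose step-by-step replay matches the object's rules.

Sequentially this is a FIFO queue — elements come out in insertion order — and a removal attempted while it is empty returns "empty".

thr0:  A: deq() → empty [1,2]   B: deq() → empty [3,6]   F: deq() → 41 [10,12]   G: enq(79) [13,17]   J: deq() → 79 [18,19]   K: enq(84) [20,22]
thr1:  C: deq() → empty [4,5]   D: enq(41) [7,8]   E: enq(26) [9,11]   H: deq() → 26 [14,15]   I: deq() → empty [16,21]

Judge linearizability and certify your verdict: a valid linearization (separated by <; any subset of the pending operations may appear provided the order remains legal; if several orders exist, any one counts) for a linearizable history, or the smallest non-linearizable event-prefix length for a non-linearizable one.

step 1: A deq() → empty — queue <>
step 2: B deq() → empty — queue <>
step 3: C deq() → empty — queue <>
step 4: D enq(41) — queue <41>
step 5: E enq(26) — queue <41,26>
step 6: F deq() → 41 — queue <26>
step 7: G enq(79) — queue <26,79>
step 8: H deq() → 26 — queue <79>
step 9: J deq() → 79 — queue <>
step 10: I deq() → empty — queue <>
step 11: K enq(84) — queue <84>

linearizable — witness: A < B < C < D < E < F < G < H < J < I < K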